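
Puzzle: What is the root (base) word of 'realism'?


Remove suffix '-ism' from 'realism' to get root 'real'.

real


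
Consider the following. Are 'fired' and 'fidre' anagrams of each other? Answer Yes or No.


Sorted letters of 'fired': 'defir'
Sorted letters of 'fidre': 'defir'
They match.

Yes


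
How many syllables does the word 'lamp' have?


Break 'lamp' into syllables: lamp -> lamp = 1 syllable

1 syllable


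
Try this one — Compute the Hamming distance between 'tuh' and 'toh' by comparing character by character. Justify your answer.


Alignment:
Position 1: 't' vs 't' = match
Position 2: 'u' vs 'o' = DIFFER
Position 3: 'h' vs 'h' = match
Total differences: 1

1


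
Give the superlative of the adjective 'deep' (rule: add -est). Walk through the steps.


Apply superlative formation (add -est): 'deep' -> 'deepest'.

deepest


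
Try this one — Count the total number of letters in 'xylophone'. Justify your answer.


Spell out 'xylophone' and number each letter: x(1), y(2), l(3), o(4), p(5), h(6), o(7), n(8), e(9). Total: 9 letters.

9


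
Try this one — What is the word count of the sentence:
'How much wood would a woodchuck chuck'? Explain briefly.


Split into words: How | much | wood | would | a | woodchuck | chuck = 7 words.

7


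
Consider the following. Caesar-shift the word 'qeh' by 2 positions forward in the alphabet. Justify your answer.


Shift each letter by 2: q -> s, e -> g, h -> j. Result: 'sgj'.

sgj


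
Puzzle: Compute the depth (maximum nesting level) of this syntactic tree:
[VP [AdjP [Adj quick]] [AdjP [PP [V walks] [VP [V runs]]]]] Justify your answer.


Count bracket nesting levels:
'[' at pos 0: depth = 1
'[' at pos 4: depth = 2
'[' at pos 10: depth = 3
'[' at pos 23: depth = 2
'[' at pos 29: depth = 3
'[' at pos 33: depth = 4
'[' at pos 43: depth = 4
'[' at pos 47: depth = 5
Maximum depth reached: 5

5


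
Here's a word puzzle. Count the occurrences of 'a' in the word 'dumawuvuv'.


Letter 'a' in 'dumawuvuv': found at position(s) 4 = 1 occurrence(s).

1


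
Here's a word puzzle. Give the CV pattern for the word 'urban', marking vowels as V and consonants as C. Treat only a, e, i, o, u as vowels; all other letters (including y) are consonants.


Letter mapping: u = V, r = C, b = C, a = V, n = C.

VCCVC


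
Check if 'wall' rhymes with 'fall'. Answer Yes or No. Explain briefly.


Rime (stressed vowel + following sounds) of 'wall': -all = /ɔːl/
Rime of 'fall': -all = /ɔːl/
/ɔːl/ and /ɔːl/ are the same ending sound, so the words rhyme.

Yes


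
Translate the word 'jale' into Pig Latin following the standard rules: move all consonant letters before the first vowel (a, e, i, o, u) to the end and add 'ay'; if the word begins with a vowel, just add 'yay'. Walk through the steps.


'jale': move consonant cluster 'j' to end and add 'ay': 'alejay'.

alejay


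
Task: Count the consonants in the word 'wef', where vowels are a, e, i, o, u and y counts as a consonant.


Consonants in 'wef': w, f = 2 consonants.

2


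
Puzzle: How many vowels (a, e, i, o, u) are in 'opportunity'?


Vowels in 'opportunity': o, o, u, i = 4 vowels.

4


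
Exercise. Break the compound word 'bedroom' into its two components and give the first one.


Split 'bedroom' into 'bed' + 'room'. The first part is 'bed'.

bed


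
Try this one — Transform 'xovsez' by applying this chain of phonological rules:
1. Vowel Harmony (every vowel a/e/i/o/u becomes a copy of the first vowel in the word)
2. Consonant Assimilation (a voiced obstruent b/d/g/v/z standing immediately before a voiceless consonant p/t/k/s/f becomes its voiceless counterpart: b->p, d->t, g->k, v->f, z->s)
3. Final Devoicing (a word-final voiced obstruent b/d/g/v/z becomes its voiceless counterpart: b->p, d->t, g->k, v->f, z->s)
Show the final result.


Starting form: 'xovsez'
Rule 1: Vowel Harmony: all vowels become 'o' (matching first vowel). 'xovsez' -> 'xovsoz'
Rule 2: Consonant Assimilation: voiced obstruent before voiceless consonant becomes voiceless ('vs' -> 'fs'). 'xovsoz' -> 'xofsoz'
Rule 3: Final Devoicing: word-final voiced obstruent 'z' becomes voiceless 's'. 'xofsoz' -> 'xofsos'
Final form: 'xofsos'

xofsos


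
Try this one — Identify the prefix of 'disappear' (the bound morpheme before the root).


The word 'disappear' = 'dis' (prefix) + 'appear' (root). The prefix is 'dis'.

dis


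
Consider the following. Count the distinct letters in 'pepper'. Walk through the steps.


Unique letters in 'pepper': {e, p, r} = 3 distinct letters.

3


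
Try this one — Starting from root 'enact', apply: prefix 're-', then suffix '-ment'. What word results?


Step 1: Add prefix 're-' to 'enact' = 'reenact'
Step 2: Add suffix '-ment' to 'reenact' = 'reenactment'

reenactment


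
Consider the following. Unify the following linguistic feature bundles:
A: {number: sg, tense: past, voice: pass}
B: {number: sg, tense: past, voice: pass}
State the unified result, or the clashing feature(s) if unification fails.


Compare features:
number: A=sg vs B=sg -> unified: sg
tense: A=past vs B=past -> unified: past
voice: A=pass vs B=pass -> unified: pass
No clashes found.

Unified: {number: sg, tense: past, voice: pass}


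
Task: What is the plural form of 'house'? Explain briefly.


Apply rule: Add -s. 'house' becomes 'houses'.

houses


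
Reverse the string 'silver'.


Reverse 'silver' character by character: 'revlis'.

revlis


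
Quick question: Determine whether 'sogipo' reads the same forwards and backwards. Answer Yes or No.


Forward: 'sogipo'
Reversed: 'opigos'
They differ.

No


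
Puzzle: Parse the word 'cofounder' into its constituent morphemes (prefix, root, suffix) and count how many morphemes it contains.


Step 1: Identify prefix: 'co' (meaning: together)
Step 2: Identify root: 'found'
Step 3: Identify suffix(es): 'er'
Decomposition: co- (prefix: together) + found (root) + -er (suffix: one who)
Total morphemes: 3

3 morphemes (co- (prefix: together) + found (root) + -er (suffix: one who))


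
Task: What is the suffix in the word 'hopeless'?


The word 'hopeless' = 'hope' (root) + '-less' (suffix). The suffix is '-less'.

less


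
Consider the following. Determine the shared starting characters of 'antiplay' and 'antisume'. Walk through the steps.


Compare from the start: 4 characters match: 'anti'. Mismatch at position 5: 'p' vs 's'.

anti


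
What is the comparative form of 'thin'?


Apply comparative formation (double final consonant, add -er): 'thin' -> 'thinner'.

thinner


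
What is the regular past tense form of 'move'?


Apply rule: Add -d (word ends in -e). 'move' becomes 'moved'.

moved


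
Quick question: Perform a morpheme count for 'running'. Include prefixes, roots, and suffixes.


Decomposition: run (root) + -ing (suffix) = 2 morpheme(s)

2 morphemes


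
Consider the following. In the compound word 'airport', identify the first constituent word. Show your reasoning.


Split 'airport' into 'air' + 'port'. The first part is 'air'.

air


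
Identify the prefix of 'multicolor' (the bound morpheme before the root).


The word 'multicolor' = 'multi' (prefix) + 'color' (root). The prefix is 'multi'.

multi


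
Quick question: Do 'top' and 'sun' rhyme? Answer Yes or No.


Rime (stressed vowel + following sounds) of 'top': -op = /ɒp/
Rime of 'sun': -un = /ʌn/
/ɒp/ and /ʌn/ are different ending sounds, so the words do not rhyme.

No


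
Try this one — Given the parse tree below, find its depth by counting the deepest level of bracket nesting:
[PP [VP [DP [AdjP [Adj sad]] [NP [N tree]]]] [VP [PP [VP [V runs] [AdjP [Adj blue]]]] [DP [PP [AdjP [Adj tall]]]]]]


Count bracket nesting levels:
'[' at pos 0: depth = 1
'[' at pos 4: depth = 2
'[' at pos 8: depth = 3
'[' at pos 12: depth = 4
'[' at pos 18: depth = 5
'[' at pos 29: depth = 4
'[' at pos 33: depth = 5
'[' at pos 45: depth = 2
'[' at pos 49: depth = 3
'[' at pos 53: depth = 4
'[' at pos 57: depth = 5
'[' at pos 66: depth = 5
'[' at pos 72: depth = 6
'[' at pos 86: depth = 3
'[' at pos 90: depth = 4
'[' at pos 94: depth = 5
'[' at pos 100: depth = 6
Maximum depth reached: 6

6


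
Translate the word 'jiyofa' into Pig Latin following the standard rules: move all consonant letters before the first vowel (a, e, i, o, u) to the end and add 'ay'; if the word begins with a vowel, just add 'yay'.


'jiyofa': move consonant cluster 'j' to end and add 'ay': 'iyofajay'.

iyofajay


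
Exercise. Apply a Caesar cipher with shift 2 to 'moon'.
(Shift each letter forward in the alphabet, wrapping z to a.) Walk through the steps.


Shift each letter by 2: m -> o, o -> q, o -> q, n -> p. Result: 'oqqp'.

oqqp


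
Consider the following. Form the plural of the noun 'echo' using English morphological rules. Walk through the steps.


Apply rule: Add -es (consonant + o). 'echo' becomes 'echoes'.

echoes


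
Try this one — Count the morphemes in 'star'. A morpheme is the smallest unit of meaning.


Decomposition: star (free morpheme) = 1 morpheme(s)

1 morphemes


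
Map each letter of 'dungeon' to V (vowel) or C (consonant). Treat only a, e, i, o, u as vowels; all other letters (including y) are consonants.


Letter mapping: d = C, u = V, n = C, g = C, e = V, o = V, n = C.

CVCCVVC


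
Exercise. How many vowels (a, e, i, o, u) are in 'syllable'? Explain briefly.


Vowels in 'syllable': a, e = 2 vowels.

2


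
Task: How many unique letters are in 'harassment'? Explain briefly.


Unique letters in 'harassment': {a, e, h, m, n, r, s, t} = 8 distinct letters.

8


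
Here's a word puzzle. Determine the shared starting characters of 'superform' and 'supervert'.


Compare from the start: 5 characters match: 'super'. Mismatch at position 6: 'f' vs 'v'.

super


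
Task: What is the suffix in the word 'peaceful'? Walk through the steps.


The word 'peaceful' = 'peace' (root) + '-ful' (suffix). The suffix is '-ful'.

ful


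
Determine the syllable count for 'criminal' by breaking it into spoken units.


Break 'criminal' into syllables: crim-i-nal -> crim | i | nal = 3 syllables

3 syllables


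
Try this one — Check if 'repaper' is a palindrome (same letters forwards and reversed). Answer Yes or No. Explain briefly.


Forward: 'repaper'
Reversed: 'repaper'
They are identical.

Yes


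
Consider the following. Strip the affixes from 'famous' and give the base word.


Remove suffix '-ous' from 'famous' to get root 'fame'.

fame


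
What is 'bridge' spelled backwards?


Reverse 'bridge' character by character: 'egdirb'.

egdirb


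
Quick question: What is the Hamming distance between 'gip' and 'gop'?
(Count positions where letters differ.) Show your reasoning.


Alignment:
Position 1: 'g' vs 'g' = match
Position 2: 'i' vs 'o' = DIFFER
Position 3: 'p' vs 'p' = match
Total differences: 1

1


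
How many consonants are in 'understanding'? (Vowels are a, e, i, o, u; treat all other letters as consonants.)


Consonants in 'understanding': n, d, r, s, t, n, d, n, g = 9 consonants.

9


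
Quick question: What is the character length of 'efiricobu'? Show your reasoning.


Spell out 'efiricobu' and number each letter: e(1), f(2), i(3), r(4), i(5), c(6), o(7), b(8), u(9). Total: 9 letters.

9


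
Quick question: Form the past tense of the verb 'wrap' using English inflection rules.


Apply rule: Double final consonant and add -ed. 'wrap' becomes 'wrapped'.

wrapped


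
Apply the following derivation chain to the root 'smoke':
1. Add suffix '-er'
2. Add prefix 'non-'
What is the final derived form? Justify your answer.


Step 1: Add suffix '-er' to 'smoke' = 'smoker'
Step 2: Add prefix 'non-' to 'smoker' = 'nonsmoker'

nonsmoker


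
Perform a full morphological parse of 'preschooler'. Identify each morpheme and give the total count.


Step 1: Identify prefix: 'pre' (meaning: before)
Step 2: Identify root: 'school'
Step 3: Identify suffix(es): 'er'
Decomposition: pre- (prefix: before) + school (root) + -er (suffix: one who)
Total morphemes: 3

3 morphemes (pre- (prefix: before) + school (root) + -er (suffix: one who))


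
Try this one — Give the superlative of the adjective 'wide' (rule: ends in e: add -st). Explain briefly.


Apply superlative formation (ends in e: add -st): 'wide' -> 'widest'.

widest


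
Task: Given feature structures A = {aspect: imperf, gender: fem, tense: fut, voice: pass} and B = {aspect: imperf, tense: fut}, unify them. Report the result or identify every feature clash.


Compare features:
aspect: A=imperf vs B=imperf -> unified: imperf
gender: A=fem vs B=_ -> unified: fem
tense: A=fut vs B=fut -> unified: fut
voice: A=pass vs B=_ -> unified: pass
No clashes found.

Unified: {aspect: imperf, gender: fem, tense: fut, voice: pass}


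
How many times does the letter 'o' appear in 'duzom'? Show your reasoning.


Letter 'o' in 'duzom': found at position(s) 4 = 1 occurrence(s).

1


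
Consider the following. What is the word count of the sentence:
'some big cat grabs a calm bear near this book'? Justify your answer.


Split into words: some | big | cat | grabs | a | calm | bear | near | this | book = 10 words.

10


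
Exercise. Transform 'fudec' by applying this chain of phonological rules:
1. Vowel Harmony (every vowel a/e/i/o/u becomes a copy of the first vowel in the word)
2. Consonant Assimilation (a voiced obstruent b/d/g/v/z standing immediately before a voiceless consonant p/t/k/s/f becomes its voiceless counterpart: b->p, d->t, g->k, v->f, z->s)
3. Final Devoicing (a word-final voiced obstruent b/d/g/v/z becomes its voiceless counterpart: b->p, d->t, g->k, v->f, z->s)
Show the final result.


Starting form: 'fudec'
Rule 1: Vowel Harmony: all vowels become 'u' (matching first vowel). 'fudec' -> 'fuduc'
Rule 2: Consonant Assimilation: no voiced obstruent (b/d/g/v/z) stands immediately before a voiceless consonant (p/t/k/s/f). No change.
Rule 3: Final Devoicing: final consonant 'c' is not one of the voiced obstruents b/d/g/v/z. No change.
Final form: 'fuduc'

fuduc


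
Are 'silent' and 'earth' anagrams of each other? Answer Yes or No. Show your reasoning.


Sorted letters of 'silent': 'eilnst'
Sorted letters of 'earth': 'aehrt'
They do not match.

No


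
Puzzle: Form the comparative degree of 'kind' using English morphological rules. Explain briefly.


Apply comparative formation (add -er): 'kind' -> 'kinder'.

kinder


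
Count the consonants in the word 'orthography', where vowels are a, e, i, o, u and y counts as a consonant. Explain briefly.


Consonants in 'orthography': r, t, h, g, r, p, h, y = 8 consonants.

8


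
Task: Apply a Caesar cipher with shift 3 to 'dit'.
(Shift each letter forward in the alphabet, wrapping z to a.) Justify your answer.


Shift each letter by 3: d -> g, i -> l, t -> w. Result: 'glw'.

glw


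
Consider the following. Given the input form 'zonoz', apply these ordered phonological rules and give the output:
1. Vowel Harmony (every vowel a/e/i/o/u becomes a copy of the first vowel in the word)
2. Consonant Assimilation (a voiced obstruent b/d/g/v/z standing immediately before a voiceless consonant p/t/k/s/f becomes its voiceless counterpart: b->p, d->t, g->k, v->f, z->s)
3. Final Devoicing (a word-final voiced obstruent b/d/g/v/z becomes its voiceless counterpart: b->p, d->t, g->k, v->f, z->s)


Starting form: 'zonoz'
Rule 1: Vowel Harmony: all vowels already match. No change.
Rule 2: Consonant Assimilation: no voiced obstruent (b/d/g/v/z) stands immediately before a voiceless consonant (p/t/k/s/f). No change.
Rule 3: Final Devoicing: word-final voiced obstruent 'z' becomes voiceless 's'. 'zonoz' -> 'zonos'
Final form: 'zonos'

zonos


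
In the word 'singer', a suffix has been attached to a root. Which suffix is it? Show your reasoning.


The word 'singer' = 'sing' (root) + '-er' (suffix). The suffix is '-er'.

er


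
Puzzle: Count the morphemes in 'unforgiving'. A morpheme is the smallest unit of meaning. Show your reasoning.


Decomposition: un- (prefix) + forgive (root) + -ing (suffix) = 3 morpheme(s)

3 morphemes


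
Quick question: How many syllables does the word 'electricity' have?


Break 'electricity' into syllables: e-lec-tric-i-ty -> e | lec | tric | i | ty = 5 syllables

5 syllables


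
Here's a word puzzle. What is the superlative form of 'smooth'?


Apply superlative formation (add -est): 'smooth' -> 'smoothest'.

smoothest


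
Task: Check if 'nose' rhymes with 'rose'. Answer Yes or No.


Rime (stressed vowel + following sounds) of 'nose': -ose = /oʊz/
Rime of 'rose': -ose = /oʊz/
/oʊz/ and /oʊz/ are the same ending sound, so the words rhyme.

Yes


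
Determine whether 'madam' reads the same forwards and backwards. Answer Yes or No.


Forward: 'madam'
Reversed: 'madam'
They are identical.

Yes


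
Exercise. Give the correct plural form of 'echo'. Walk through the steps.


Apply rule: Add -es (consonant + o). 'echo' becomes 'echoes'.

echoes


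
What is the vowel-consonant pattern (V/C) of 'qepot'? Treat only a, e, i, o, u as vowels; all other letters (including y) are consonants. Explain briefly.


Letter mapping: q = C, e = V, p = C, o = V, t = C.

CVCVC


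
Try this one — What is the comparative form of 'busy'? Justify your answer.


Apply comparative formation (consonant + y: change y to i, add -er): 'busy' -> 'busier'.

busier


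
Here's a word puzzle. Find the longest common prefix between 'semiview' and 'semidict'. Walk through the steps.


Compare from the start: 4 characters match: 'semi'. Mismatch at position 5: 'v' vs 'd'.

semi


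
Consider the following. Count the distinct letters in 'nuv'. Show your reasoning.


Unique letters in 'nuv': {n, u, v} = 3 distinct letters.

3


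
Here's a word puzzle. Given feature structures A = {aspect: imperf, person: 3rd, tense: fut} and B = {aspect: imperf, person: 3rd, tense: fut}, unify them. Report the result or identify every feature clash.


Compare features:
aspect: A=imperf vs B=imperf -> unified: imperf
person: A=3rd vs B=3rd -> unified: 3rd
tense: A=fut vs B=fut -> unified: fut
No clashes found.

Unified: {aspect: imperf, person: 3rd, tense: fut}


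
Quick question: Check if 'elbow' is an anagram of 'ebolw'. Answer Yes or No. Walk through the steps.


Sorted letters of 'elbow': 'below'
Sorted letters of 'ebolw': 'below'
They match.

Yes


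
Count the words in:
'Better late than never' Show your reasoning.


Split into words: Better | late | than | never = 4 words.

4


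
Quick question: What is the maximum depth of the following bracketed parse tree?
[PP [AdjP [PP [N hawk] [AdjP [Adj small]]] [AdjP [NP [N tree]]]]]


Count bracket nesting levels:
'[' at pos 0: depth = 1
'[' at pos 4: depth = 2
'[' at pos 10: depth = 3
'[' at pos 14: depth = 4
'[' at pos 23: depth = 4
'[' at pos 29: depth = 5
'[' at pos 43: depth = 3
'[' at pos 49: depth = 4
'[' at pos 53: depth = 5
Maximum depth reached: 5

5


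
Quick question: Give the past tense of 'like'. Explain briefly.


Apply rule: Add -d (word ends in -e). 'like' becomes 'liked'.

liked


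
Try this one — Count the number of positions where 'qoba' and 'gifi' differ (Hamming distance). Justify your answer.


Alignment:
Position 1: 'q' vs 'g' = DIFFER
Position 2: 'o' vs 'i' = DIFFER
Position 3: 'b' vs 'f' = DIFFER
Position 4: 'a' vs 'i' = DIFFER
Total differences: 4

4


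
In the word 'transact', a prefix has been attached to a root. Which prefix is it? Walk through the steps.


The word 'transact' = 'trans' (prefix) + 'act' (root). The prefix is 'trans'.

trans


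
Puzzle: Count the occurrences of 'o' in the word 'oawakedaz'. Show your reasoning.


Letter 'o' in 'oawakedaz': found at position(s) 1 = 1 occurrence(s).

1


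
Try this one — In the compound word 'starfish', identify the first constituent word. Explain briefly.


Split 'starfish' into 'star' + 'fish'. The first part is 'star'.

star


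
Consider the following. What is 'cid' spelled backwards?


Reverse 'cid' character by character: 'dic'.

dic


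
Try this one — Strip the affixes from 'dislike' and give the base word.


Remove prefix 'dis' from 'dislike' to get root 'like'.

like


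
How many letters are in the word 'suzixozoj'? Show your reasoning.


Spell out 'suzixozoj' and number each letter: s(1), u(2), z(3), i(4), x(5), o(6), z(7), o(8), j(9). Total: 9 letters.

9


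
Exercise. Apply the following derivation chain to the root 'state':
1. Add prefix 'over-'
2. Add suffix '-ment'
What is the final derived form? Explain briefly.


Step 1: Add prefix 'over-' to 'state' = 'overstate'
Step 2: Add suffix '-ment' to 'overstate' = 'overstatement'

overstatement


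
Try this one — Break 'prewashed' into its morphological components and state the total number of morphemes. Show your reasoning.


Step 1: Identify prefix: 'pre' (meaning: before)
Step 2: Identify root: 'wash'
Step 3: Identify suffix(es): 'ed'
Decomposition: pre- (prefix: before) + wash (root) + -ed (suffix: past)
Total morphemes: 3

3 morphemes (pre- (prefix: before) + wash (root) + -ed (suffix: past))


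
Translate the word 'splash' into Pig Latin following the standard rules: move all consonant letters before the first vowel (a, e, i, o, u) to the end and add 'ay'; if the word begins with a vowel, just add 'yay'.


'splash': move consonant cluster 'spl' to end and add 'ay': 'ashsplay'.

ashsplay


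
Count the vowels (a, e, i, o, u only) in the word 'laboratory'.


Vowels in 'laboratory': a, o, a, o = 4 vowels.

4


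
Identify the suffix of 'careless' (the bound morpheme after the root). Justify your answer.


The word 'careless' = 'care' (root) + '-less' (suffix). The suffix is '-less'.

less


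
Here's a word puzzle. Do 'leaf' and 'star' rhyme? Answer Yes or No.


Rime (stressed vowel + following sounds) of 'leaf': -eaf = /iːf/
Rime of 'star': -ar = /ɑːr/
/iːf/ and /ɑːr/ are different ending sounds, so the words do not rhyme.

No


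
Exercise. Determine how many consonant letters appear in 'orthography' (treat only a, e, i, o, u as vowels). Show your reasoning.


Consonants in 'orthography': r, t, h, g, r, p, h, y = 8 consonants.

8


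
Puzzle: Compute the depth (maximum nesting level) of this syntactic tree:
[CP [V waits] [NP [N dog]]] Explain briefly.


Count bracket nesting levels:
'[' at pos 0: depth = 1
'[' at pos 4: depth = 2
'[' at pos 14: depth = 2
'[' at pos 18: depth = 3
Maximum depth reached: 3

3


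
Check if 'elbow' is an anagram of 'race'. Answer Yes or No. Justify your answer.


Sorted letters of 'elbow': 'below'
Sorted letters of 'race': 'acer'
They do not match.

No


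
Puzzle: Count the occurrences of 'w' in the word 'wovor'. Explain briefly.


Letter 'w' in 'wovor': found at position(s) 1 = 1 occurrence(s).

1


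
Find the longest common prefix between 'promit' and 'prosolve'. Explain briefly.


Compare from the start: 3 characters match: 'pro'. Mismatch at position 4: 'm' vs 's'.

pro


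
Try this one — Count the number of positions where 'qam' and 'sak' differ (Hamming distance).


Alignment:
Position 1: 'q' vs 's' = DIFFER
Position 2: 'a' vs 'a' = match
Position 3: 'm' vs 'k' = DIFFER
Total differences: 2

2


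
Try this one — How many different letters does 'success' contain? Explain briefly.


Unique letters in 'success': {c, e, s, u} = 4 distinct letters.

4


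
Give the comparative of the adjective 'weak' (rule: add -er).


Apply comparative formation (add -er): 'weak' -> 'weaker'.

weaker


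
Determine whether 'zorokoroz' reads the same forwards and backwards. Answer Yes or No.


Forward: 'zorokoroz'
Reversed: 'zorokoroz'
They are identical.

Yes


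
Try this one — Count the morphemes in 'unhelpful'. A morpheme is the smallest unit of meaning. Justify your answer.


Decomposition: un- (prefix) + help (root) + -ful (suffix) = 3 morpheme(s)

3 morphemes


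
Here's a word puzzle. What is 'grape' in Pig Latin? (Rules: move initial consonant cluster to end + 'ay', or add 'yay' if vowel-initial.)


'grape': move consonant cluster 'gr' to end and add 'ay': 'apegray'.

apegray


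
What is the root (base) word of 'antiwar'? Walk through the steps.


Remove prefix 'anti' from 'antiwar' to get root 'war'.

war


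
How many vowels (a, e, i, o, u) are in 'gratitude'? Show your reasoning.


Vowels in 'gratitude': a, i, u, e = 4 vowels.

4


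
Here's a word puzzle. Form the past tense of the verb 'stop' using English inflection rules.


Apply rule: Double final consonant and add -ed. 'stop' becomes 'stopped'.

stopped


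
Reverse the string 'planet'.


Reverse 'planet' character by character: 'tenalp'.

tenalp


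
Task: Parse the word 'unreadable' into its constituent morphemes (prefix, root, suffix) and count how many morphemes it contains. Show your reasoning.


Step 1: Identify prefix: 'un' (meaning: not/reverse)
Step 2: Identify root: 'read'
Step 3: Identify suffix(es): 'able'
Decomposition: un- (prefix: not/reverse) + read (root) + -able (suffix: capable of)
Total morphemes: 3

3 morphemes (un- (prefix: not/reverse) + read (root) + -able (suffix: capable of))


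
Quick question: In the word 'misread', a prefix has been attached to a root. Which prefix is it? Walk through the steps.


The word 'misread' = 'mis' (prefix) + 'read' (root). The prefix is 'mis'.

mis


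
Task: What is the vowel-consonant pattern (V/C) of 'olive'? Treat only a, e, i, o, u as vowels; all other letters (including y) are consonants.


Letter mapping: o = V, l = C, i = V, v = C, e = V.

VCVCV


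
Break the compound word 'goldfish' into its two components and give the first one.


Split 'goldfish' into 'gold' + 'fish'. The first part is 'gold'.

gold


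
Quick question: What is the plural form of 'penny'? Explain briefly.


Apply rule: Change -y to -ies (consonant + y). 'penny' becomes 'pennies'.

pennies


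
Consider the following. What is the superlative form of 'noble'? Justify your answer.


Apply superlative formation (ends in e: add -st): 'noble' -> 'noblest'.

noblest


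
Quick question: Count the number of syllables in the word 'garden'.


Break 'garden' into syllables: gar-den -> gar | den = 2 syllables

2 syllables


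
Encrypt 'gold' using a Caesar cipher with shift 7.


Shift each letter by 7: g -> n, o -> v, l -> s, d -> k. Result: 'nvsk'.

nvsk


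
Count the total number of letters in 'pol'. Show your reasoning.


Spell out 'pol' and number each letter: p(1), o(2), l(3). Total: 3 letters.

3


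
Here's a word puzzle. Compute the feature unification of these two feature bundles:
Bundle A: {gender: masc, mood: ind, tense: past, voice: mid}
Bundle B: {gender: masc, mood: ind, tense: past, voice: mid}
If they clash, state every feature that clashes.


Compare features:
gender: A=masc vs B=masc -> unified: masc
mood: A=ind vs B=ind -> unified: ind
tense: A=past vs B=past -> unified: past
voice: A=mid vs B=mid -> unified: mid
No clashes found.

Unified: {gender: masc, mood: ind, tense: past, voice: mid}


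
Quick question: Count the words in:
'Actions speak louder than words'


Split into words: Actions | speak | louder | than | words = 5 words.

5


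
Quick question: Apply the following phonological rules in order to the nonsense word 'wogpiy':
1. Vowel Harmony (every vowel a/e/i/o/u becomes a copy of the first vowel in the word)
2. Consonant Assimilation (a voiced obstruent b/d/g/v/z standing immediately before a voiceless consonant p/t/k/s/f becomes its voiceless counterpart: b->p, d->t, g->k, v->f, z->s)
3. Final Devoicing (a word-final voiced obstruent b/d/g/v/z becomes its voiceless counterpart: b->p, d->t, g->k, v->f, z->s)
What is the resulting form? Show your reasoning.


Starting form: 'wogpiy'
Rule 1: Vowel Harmony: all vowels become 'o' (matching first vowel). 'wogpiy' -> 'wogpoy'
Rule 2: Consonant Assimilation: voiced obstruent before voiceless consonant becomes voiceless ('gp' -> 'kp'). 'wogpoy' -> 'wokpoy'
Rule 3: Final Devoicing: final consonant 'y' is not one of the voiced obstruents b/d/g/v/z. No change.
Final form: 'wokpoy'

wokpoy


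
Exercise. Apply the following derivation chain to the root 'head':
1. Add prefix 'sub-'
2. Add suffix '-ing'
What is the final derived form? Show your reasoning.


Step 1: Add prefix 'sub-' to 'head' = 'subhead'
Step 2: Add suffix '-ing' to 'subhead' = 'subheading'

subheading


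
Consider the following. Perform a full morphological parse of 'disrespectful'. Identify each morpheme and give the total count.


Step 1: Identify prefix: 'dis' (meaning: not/apart)
Step 2: Identify root: 'respect'
Step 3: Identify suffix(es): 'ful'
Decomposition: dis- (prefix: not/apart) + respect (root) + -ful (suffix: full of)
Total morphemes: 3

3 morphemes (dis- (prefix: not/apart) + respect (root) + -ful (suffix: full of))


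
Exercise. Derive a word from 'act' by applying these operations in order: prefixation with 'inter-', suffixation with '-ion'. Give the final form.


Step 1: Add prefix 'inter-' to 'act' = 'interact'
Step 2: Add suffix '-ion' to 'interact' = 'interaction'

interaction


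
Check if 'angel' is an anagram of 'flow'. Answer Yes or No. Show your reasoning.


Sorted letters of 'angel': 'aegln'
Sorted letters of 'flow': 'flow'
They do not match.

No


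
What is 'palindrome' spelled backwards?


Reverse 'palindrome' character by character: 'emordnilap'.

emordnilap


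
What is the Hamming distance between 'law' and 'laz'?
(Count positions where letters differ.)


Alignment:
Position 1: 'l' vs 'l' = match
Position 2: 'a' vs 'a' = match
Position 3: 'w' vs 'z' = DIFFER
Total differences: 1

1


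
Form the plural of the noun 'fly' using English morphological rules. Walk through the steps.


Apply rule: Change -y to -ies (consonant + y). 'fly' becomes 'flies'.

flies


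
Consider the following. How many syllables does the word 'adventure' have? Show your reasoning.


Break 'adventure' into syllables: ad-ven-ture -> ad | ven | ture = 3 syllables

3 syllables


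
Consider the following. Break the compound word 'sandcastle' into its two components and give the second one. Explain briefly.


Split 'sandcastle' into 'sand' + 'castle'. The second part is 'castle'.

castle


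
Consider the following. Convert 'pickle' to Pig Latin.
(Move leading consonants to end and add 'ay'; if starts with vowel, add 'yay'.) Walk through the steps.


'pickle': move consonant cluster 'p' to end and add 'ay': 'icklepay'.

icklepay


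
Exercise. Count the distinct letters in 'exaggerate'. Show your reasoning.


Unique letters in 'exaggerate': {a, e, g, r, t, x} = 6 distinct letters.

6


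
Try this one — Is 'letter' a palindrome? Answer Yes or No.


Forward: 'letter'
Reversed: 'rettel'
They differ.

No


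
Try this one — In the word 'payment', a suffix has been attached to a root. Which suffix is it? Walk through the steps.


The word 'payment' = 'pay' (root) + '-ment' (suffix). The suffix is '-ment'.

ment


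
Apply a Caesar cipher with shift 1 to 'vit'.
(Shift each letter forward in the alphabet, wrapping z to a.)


Shift each letter by 1: v -> w, i -> j, t -> u. Result: 'wju'.

wju


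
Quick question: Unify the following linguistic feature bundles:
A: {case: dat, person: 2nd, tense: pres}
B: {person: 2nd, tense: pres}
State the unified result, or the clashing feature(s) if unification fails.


Compare features:
case: A=dat vs B=_ -> unified: dat
person: A=2nd vs B=2nd -> unified: 2nd
tense: A=pres vs B=pres -> unified: pres
No clashes found.

Unified: {case: dat, person: 2nd, tense: pres}


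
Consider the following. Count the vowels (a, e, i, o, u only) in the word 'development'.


Vowels in 'development': e, e, o, e = 4 vowels.

4


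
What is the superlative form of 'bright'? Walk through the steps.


Apply superlative formation (add -est): 'bright' -> 'brightest'.

brightest


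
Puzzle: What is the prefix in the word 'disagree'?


The word 'disagree' = 'dis' (prefix) + 'agree' (root). The prefix is 'dis'.

dis


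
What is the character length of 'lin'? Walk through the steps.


Spell out 'lin' and number each letter: l(1), i(2), n(3). Total: 3 letters.

3


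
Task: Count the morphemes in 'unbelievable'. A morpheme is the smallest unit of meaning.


Decomposition: un- (prefix) + believe (root) + -able (suffix) = 3 morpheme(s)

3 morphemes


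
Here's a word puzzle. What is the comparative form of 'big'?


Apply comparative formation (double final consonant, add -er): 'big' -> 'bigger'.

bigger


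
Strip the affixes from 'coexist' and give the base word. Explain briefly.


Remove prefix 'co' from 'coexist' to get root 'exist'.

exist


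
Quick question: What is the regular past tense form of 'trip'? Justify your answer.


Apply rule: Double final consonant and add -ed. 'trip' becomes 'tripped'.

tripped


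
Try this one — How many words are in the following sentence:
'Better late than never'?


Split into words: Better | late | than | never = 4 words.

4


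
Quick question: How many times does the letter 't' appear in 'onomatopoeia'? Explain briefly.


Letter 't' in 'onomatopoeia': found at position(s) 6 = 1 occurrence(s).

1


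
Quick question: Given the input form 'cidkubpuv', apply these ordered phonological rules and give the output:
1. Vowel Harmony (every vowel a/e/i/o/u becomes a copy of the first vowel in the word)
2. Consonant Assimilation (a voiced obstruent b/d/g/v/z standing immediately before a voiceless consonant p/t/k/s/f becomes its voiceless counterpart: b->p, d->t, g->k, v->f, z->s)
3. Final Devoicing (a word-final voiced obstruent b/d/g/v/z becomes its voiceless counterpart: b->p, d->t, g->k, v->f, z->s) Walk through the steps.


Starting form: 'cidkubpuv'
Rule 1: Vowel Harmony: all vowels become 'i' (matching first vowel). 'cidkubpuv' -> 'cidkibpiv'
Rule 2: Consonant Assimilation: voiced obstruent before voiceless consonant becomes voiceless ('dk' -> 'tk', 'bp' -> 'pp'). 'cidkibpiv' -> 'citkippiv'
Rule 3: Final Devoicing: word-final voiced obstruent 'v' becomes voiceless 'f'. 'citkippiv' -> 'citkippif'
Final form: 'citkippif'

citkippif


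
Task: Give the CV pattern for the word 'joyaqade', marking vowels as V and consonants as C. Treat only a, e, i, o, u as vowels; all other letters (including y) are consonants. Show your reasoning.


Letter mapping: j = C, o = V, y = C, a = V, q = C, a = V, d = C, e = V.

CVCVCVCV


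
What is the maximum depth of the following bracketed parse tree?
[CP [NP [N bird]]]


Count bracket nesting levels:
'[' at pos 0: depth = 1
'[' at pos 4: depth = 2
'[' at pos 8: depth = 3
Maximum depth reached: 3

3


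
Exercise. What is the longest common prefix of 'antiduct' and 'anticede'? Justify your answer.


Compare from the start: 4 characters match: 'anti'. Mismatch at position 5: 'd' vs 'c'.

anti


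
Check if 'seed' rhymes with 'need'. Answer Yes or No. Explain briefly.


Rime (stressed vowel + following sounds) of 'seed': -eed = /iːd/
Rime of 'need': -eed = /iːd/
/iːd/ and /iːd/ are the same ending sound, so the words rhyme.

Yes


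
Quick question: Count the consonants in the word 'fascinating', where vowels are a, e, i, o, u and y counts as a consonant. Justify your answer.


Consonants in 'fascinating': f, s, c, n, t, n, g = 7 consonants.

7


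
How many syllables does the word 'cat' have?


Break 'cat' into syllables: cat -> cat = 1 syllable

1 syllable


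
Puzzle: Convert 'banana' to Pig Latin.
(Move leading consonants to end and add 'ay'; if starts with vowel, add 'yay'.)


'banana': move consonant cluster 'b' to end and add 'ay': 'ananabay'.

ananabay


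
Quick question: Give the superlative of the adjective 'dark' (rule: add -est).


Apply superlative formation (add -est): 'dark' -> 'darkest'.

darkest


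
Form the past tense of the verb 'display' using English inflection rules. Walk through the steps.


Apply rule: Add -ed. 'display' becomes 'displayed'.

displayed


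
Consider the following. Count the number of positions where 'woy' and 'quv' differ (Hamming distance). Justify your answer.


Alignment:
Position 1: 'w' vs 'q' = DIFFER
Position 2: 'o' vs 'u' = DIFFER
Position 3: 'y' vs 'v' = DIFFER
Total differences: 3

3


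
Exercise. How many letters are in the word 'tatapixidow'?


Spell out 'tatapixidow' and number each letter: t(1), a(2), t(3), a(4), p(5), i(6), x(7), i(8), d(9), o(10), w(11). Total: 11 letters.

11


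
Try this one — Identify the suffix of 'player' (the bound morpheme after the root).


The word 'player' = 'play' (root) + '-er' (suffix). The suffix is '-er'.

er


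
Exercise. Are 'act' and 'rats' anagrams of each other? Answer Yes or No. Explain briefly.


Sorted letters of 'act': 'act'
Sorted letters of 'rats': 'arst'
They do not match.

No


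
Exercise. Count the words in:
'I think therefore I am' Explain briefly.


Split into words: I | think | therefore | I | am = 5 words.

5


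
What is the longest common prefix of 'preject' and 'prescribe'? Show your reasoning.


Compare from the start: 3 characters match: 'pre'. Mismatch at position 4: 'j' vs 's'.

pre


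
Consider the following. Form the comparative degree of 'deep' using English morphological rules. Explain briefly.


Apply comparative formation (add -er): 'deep' -> 'deeper'.

deeper


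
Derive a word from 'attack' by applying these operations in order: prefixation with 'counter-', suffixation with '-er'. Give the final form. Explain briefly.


Step 1: Add prefix 'counter-' to 'attack' = 'counterattack'
Step 2: Add suffix '-er' to 'counterattack' = 'counterattacker'

counterattacker


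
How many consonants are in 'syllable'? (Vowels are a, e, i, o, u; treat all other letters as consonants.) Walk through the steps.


Consonants in 'syllable': s, y, l, l, b, l = 6 consonants.

6


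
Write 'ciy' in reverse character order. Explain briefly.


Reverse 'ciy' character by character: 'yic'.

yic


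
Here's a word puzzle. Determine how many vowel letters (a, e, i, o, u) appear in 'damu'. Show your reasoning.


Vowels in 'damu': a, u = 2 vowels.

2


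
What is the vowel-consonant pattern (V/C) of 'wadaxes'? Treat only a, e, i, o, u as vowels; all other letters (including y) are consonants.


Letter mapping: w = C, a = V, d = C, a = V, x = C, e = V, s = C.

CVCVCVC


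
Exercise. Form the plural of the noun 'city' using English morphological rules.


Apply rule: Change -y to -ies (consonant + y). 'city' becomes 'cities'.

cities


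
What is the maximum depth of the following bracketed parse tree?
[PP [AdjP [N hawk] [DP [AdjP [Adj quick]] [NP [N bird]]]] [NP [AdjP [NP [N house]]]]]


Count bracket nesting levels:
'[' at pos 0: depth = 1
'[' at pos 4: depth = 2
'[' at pos 10: depth = 3
'[' at pos 19: depth = 3
'[' at pos 23: depth = 4
'[' at pos 29: depth = 5
'[' at pos 42: depth = 4
'[' at pos 46: depth = 5
'[' at pos 58: depth = 2
'[' at pos 62: depth = 3
'[' at pos 68: depth = 4
'[' at pos 72: depth = 5
Maximum depth reached: 5

5


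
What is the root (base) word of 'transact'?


Remove prefix 'trans' from 'transact' to get root 'act'.

act


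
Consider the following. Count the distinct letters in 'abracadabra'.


Unique letters in 'abracadabra': {a, b, c, d, r} = 5 distinct letters.

5
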